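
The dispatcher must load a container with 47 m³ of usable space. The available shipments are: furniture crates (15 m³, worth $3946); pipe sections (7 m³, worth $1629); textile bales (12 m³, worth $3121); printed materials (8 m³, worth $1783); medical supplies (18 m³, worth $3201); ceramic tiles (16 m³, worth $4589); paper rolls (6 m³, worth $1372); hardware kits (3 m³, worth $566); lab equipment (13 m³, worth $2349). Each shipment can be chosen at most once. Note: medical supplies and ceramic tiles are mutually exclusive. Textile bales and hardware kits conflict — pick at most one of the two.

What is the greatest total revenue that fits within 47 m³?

12102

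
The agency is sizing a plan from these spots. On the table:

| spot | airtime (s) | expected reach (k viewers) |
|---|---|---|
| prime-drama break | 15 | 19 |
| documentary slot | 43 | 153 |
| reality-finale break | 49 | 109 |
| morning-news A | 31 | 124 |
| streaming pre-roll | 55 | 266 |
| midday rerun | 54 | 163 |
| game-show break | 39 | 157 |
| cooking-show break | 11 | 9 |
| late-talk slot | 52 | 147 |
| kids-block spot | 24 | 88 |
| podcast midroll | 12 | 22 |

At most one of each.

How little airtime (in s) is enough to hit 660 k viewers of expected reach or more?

161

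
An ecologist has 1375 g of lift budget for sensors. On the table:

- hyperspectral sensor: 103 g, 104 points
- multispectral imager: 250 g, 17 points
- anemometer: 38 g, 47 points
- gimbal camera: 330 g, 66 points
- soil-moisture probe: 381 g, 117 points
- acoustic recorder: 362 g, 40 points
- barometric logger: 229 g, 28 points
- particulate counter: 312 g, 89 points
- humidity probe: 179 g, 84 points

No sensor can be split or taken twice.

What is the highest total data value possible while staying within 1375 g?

Best packing: hyperspectral sensor + anemometer + gimbal camera + soil-moisture probe + particulate counter + humidity probe — 1343 g, 507 total.

507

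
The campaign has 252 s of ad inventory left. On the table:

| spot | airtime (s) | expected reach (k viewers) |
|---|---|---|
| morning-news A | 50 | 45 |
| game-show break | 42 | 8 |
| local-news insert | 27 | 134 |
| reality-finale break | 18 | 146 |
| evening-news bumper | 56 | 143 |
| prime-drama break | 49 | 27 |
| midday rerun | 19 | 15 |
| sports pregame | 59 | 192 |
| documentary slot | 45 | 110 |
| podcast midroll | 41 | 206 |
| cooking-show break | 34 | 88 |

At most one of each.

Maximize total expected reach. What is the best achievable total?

931

Filling by ratio: local-news insert + reality-finale break + evening-news bumper + sports pregame + podcast midroll + cooking-show break for 909, with 17 s left unused.
The 34 s tied up in cooking-show break is better spent on documentary slot — total rises to 931 (246 s).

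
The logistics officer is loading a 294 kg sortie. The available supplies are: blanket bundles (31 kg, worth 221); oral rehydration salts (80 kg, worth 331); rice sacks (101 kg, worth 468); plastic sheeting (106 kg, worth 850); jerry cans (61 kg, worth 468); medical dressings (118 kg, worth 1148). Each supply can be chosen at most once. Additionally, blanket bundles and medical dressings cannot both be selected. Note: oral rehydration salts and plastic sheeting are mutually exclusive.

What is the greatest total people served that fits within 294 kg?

2466

Plastic sheeting + jerry cans + medical dressings uses 285 of the 294 kg and totals 2466.
Runner-up rice sacks + jerry cans + medical dressings tops out at 2084.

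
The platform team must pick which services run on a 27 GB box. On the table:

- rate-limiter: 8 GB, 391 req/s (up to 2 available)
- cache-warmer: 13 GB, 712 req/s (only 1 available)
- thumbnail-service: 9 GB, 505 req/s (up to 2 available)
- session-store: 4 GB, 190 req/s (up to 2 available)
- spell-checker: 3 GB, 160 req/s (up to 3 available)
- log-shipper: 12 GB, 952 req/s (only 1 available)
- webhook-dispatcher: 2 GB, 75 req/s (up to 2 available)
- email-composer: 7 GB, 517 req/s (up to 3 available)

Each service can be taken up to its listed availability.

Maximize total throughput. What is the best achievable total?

1986

By throughput per GB: log-shipper 79.33, email-composer 73.86, thumbnail-service 56.11, cache-warmer 54.77 lead.
Taking log-shipper + 2×email-composer: 26 GB used, 1986 in throughput.
Every other selection either busts 27 GB or exceeds an availability limit or fails to beat 1986.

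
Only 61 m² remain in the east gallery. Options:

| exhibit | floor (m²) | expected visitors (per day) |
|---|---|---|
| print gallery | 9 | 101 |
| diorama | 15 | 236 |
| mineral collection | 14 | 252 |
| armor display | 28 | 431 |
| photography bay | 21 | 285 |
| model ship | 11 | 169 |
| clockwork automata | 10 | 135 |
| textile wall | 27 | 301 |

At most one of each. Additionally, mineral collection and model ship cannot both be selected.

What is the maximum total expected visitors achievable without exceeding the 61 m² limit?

919

Diorama + mineral collection + armor display uses 57 of the 61 m² and totals 919.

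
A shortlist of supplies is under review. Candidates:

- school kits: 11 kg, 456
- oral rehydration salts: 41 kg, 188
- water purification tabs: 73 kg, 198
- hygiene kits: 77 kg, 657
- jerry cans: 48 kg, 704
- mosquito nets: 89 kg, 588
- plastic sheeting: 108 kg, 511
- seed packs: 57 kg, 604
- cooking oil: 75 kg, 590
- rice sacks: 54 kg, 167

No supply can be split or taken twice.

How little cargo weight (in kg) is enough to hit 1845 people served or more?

Need the lightest bundle worth ≥ 1845.
Taking school kits + oral rehydration salts + jerry cans + seed packs gives 1952 (≥ 1845) for 157 kg.
Below 157 kg the best achievable stays under 1845.

157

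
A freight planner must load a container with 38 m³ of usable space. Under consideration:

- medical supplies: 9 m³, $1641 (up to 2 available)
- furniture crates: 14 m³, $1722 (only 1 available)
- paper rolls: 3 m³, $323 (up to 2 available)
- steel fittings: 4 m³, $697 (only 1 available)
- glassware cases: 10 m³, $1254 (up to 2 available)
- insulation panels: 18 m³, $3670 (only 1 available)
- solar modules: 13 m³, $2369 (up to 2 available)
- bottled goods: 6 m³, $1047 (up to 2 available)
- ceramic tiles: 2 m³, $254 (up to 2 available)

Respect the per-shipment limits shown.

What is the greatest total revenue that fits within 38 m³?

The ratio ordering already packs tightly: 2×medical supplies + insulation panels + ceramic tiles, 38 m³, 7206.

7206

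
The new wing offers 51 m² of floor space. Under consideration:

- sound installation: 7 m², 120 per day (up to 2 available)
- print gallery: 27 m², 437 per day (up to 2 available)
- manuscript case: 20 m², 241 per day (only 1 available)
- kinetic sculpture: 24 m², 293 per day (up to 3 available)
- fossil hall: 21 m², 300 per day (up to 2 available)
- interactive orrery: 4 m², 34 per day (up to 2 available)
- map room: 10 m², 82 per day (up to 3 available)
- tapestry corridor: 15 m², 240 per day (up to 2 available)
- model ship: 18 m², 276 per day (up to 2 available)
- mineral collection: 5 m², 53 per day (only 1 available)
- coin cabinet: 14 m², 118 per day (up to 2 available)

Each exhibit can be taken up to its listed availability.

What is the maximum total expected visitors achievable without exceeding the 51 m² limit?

By expected visitors per m²: sound installation 17.14, print gallery 16.19, tapestry corridor 16.00 lead.
The ratio heuristic lands on 2×sound installation + print gallery + interactive orrery + mineral collection (764) but leaves 1 m² idle.
The 16 m² tied up in sound installation and interactive orrery and mineral collection is better spent on tapestry corridor — total rises to 797 (49 m²).

797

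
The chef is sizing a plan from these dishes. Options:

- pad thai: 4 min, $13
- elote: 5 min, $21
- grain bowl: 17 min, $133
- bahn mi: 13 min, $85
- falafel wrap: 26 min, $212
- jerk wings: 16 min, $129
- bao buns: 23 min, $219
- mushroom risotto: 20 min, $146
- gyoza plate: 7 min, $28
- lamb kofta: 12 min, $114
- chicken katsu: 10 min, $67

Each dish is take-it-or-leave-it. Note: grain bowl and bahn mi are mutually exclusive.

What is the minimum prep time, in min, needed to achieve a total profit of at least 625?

Look for the lowest-prep combination reaching 625.
bahn mi + falafel wrap + bao buns + lamb kofta: 630 profit at 74 min.
Any bundle with less than 74 min falls short of 625.

74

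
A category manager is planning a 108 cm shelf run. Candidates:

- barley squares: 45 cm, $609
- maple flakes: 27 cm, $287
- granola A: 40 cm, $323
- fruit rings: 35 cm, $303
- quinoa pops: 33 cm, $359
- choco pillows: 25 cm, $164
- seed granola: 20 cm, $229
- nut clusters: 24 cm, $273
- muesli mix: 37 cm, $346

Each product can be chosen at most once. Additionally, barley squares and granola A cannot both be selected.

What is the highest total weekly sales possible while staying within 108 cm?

Ranking by ratio (weekly sales/cm): barley squares 13.53, seed granola 11.45, nut clusters 11.38, quinoa pops 10.88.
The ratio heuristic lands on barley squares + seed granola + nut clusters (1111) but leaves 19 cm idle.
The 44 cm tied up in seed granola and nut clusters is better spent on maple flakes + quinoa pops — total rises to 1255 (105 cm).
Next best is barley squares + quinoa pops + nut clusters at 1241 (102 cm) — short by 14.

1255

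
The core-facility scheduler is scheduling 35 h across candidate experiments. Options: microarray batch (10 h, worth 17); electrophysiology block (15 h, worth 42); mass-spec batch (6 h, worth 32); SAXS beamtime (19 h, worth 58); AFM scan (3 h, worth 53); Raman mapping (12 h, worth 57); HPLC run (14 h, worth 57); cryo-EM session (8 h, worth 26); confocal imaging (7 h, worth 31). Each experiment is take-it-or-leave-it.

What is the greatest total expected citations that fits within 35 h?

Ranking by ratio (expected citations/h): AFM scan 17.67, mass-spec batch 5.33, Raman mapping 4.75, confocal imaging 4.43.
Filling by ratio: mass-spec batch + AFM scan + Raman mapping + confocal imaging for 173, with 7 h left unused.
The 7 h tied up in confocal imaging is better spent on HPLC run — total rises to 199 (35 h).
Every other selection either busts 35 h or fails to beat 199.

199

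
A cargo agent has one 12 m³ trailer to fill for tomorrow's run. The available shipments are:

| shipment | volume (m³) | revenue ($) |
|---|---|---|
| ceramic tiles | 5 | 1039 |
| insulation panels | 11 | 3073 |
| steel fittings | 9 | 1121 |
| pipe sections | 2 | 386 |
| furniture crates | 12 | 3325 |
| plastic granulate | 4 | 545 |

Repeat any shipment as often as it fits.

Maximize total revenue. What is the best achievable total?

3325

The ratio heuristic lands on insulation panels (3073) but leaves 1 m³ idle.
Replace insulation panels with furniture crates: the trade gains 252 net, giving 3325 at 12 m³.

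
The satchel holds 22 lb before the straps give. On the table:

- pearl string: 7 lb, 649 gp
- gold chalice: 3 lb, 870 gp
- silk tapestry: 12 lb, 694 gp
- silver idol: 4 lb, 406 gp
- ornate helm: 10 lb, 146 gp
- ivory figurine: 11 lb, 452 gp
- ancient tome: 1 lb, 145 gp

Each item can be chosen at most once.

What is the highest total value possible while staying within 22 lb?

A density-first pass picks pearl string + gold chalice + silver idol + ancient tome — 2070 at 15 lb.
Replace silver idol and ancient tome with silk tapestry: the trade gains 143 net, giving 2213 at 22 lb.
No other feasible combination exceeds 2213.

2213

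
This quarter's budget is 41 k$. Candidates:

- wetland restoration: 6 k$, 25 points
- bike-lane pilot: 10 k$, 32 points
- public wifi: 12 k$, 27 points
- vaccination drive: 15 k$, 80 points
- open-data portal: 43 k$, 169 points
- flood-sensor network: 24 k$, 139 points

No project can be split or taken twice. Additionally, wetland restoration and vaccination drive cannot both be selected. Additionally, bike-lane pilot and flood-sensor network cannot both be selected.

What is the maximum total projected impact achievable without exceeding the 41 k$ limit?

Vaccination drive + flood-sensor network uses 39 of the 41 k$ and totals 219.
Runner-up public wifi + flood-sensor network tops out at 166.

219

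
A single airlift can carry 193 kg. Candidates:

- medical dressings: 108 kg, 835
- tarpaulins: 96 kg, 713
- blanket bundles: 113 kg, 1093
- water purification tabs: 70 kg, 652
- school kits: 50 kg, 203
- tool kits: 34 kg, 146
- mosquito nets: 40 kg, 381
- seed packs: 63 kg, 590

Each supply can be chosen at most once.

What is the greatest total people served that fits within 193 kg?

Taking the top-ratio supplies first gives blanket bundles + tool kits + mosquito nets for 1620 (187 kg).
Replace tool kits and mosquito nets with water purification tabs: the trade gains 125 net, giving 1745 at 183 kg.
That's the maximum — no swap from here does better than 1745.

1745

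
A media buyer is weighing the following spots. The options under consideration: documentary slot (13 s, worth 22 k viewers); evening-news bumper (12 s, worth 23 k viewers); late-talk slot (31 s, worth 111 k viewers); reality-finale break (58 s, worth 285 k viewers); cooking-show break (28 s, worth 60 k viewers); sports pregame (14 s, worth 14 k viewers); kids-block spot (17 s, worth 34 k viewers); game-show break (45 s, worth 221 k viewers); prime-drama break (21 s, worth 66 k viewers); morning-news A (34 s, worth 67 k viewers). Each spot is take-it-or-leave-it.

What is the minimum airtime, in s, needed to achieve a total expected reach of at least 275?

58

Need the lightest bundle worth ≥ 275.
reality-finale break: 285 expected reach at 58 s.
No combination under 58 s hits 275.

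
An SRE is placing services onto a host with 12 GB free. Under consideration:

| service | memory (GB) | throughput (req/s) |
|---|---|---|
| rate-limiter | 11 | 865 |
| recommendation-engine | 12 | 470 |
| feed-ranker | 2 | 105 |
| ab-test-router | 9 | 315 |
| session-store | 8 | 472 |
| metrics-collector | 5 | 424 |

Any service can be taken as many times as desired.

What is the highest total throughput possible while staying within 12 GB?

953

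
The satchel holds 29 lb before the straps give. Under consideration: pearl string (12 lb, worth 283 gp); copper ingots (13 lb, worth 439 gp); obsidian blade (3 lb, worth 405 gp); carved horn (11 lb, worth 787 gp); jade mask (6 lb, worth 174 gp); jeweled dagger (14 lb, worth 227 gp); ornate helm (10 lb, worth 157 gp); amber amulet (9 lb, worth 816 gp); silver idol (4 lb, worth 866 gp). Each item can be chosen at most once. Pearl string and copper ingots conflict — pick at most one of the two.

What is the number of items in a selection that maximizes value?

Best achievable value is 2874.
obsidian blade + carved horn + amber amulet + silver idol hits 2874 at 27 lb.
All optima have 4 items.

4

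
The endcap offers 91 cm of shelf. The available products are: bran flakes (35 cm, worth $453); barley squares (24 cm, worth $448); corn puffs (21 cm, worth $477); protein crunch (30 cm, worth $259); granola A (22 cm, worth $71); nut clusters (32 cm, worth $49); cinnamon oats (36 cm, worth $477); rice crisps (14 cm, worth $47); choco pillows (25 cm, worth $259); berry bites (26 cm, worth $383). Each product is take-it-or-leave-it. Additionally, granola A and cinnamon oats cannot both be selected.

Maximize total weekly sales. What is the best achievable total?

By weekly sales per cm: corn puffs 22.71, barley squares 18.67, berry bites 14.73, cinnamon oats 13.25 lead.
Taking the top-ratio products first gives barley squares + corn puffs + rice crisps + berry bites for 1355 (85 cm).
The 40 cm tied up in rice crisps and berry bites is better spent on cinnamon oats — total rises to 1402 (81 cm).
The closest alternative, bran flakes + barley squares + corn puffs, reaches only 1378.

1402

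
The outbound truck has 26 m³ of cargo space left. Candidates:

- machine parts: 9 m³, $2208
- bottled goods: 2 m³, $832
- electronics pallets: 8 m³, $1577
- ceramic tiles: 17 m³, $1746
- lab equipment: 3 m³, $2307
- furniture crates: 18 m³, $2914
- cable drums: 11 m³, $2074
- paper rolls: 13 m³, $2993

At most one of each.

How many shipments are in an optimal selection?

Best achievable revenue is 7709.
For example bottled goods + electronics pallets + lab equipment + paper rolls achieves it, using 26 m³.
Every optimal selection uses 4 shipments.

4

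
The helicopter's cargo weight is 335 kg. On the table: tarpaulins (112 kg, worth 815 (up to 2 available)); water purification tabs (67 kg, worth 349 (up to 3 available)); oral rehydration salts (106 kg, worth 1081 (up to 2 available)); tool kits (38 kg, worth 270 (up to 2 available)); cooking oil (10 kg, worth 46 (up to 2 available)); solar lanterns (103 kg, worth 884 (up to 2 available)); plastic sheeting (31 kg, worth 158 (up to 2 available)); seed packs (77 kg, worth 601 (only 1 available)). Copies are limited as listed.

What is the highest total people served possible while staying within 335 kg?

3138

Taking 2×oral rehydration salts + 2×cooking oil + solar lanterns: 335 kg used, 3138 in people served.
That's the maximum — no swap from here does better than 3138.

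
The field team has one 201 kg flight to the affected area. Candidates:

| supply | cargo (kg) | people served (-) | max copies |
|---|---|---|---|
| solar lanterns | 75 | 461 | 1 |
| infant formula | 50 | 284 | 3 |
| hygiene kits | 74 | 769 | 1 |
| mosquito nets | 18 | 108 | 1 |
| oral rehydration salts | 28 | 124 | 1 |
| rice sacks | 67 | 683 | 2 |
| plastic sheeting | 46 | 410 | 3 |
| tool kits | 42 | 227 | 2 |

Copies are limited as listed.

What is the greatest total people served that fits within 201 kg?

1884

Filling by ratio: hygiene kits + rice sacks + plastic sheeting for 1862, with 14 kg left unused.
Dropping hygiene kits frees 74 kg; slotting in mosquito nets + rice sacks (85 kg) lifts the total to 1884 at 198 kg.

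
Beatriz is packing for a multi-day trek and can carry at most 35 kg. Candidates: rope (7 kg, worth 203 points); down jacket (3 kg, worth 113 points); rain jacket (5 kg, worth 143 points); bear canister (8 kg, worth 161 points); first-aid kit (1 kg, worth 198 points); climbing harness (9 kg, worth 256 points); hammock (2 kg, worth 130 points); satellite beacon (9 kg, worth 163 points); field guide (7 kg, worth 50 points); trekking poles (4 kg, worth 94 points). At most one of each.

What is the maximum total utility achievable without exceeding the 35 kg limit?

1204

Ranking by ratio (utility/kg): first-aid kit 198.00, hammock 65.00, down jacket 37.67.
A density-first pass picks rope + down jacket + rain jacket + first-aid kit + climbing harness + hammock + trekking poles — 1137 at 31 kg.
Dropping trekking poles frees 4 kg; slotting in bear canister (8 kg) lifts the total to 1204 at 35 kg.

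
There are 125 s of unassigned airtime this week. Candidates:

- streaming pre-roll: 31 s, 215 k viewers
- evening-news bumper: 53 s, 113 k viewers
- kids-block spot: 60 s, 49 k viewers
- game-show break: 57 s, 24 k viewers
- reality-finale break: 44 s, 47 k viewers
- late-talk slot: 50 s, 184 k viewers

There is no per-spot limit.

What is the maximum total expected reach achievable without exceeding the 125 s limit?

Ranking by ratio (expected reach/s): streaming pre-roll 6.94, late-talk slot 3.68, evening-news bumper 2.13, reality-finale break 1.07.
Best packing: 4×streaming pre-roll — 124 s, 860 total.
No other feasible combination exceeds 860.

860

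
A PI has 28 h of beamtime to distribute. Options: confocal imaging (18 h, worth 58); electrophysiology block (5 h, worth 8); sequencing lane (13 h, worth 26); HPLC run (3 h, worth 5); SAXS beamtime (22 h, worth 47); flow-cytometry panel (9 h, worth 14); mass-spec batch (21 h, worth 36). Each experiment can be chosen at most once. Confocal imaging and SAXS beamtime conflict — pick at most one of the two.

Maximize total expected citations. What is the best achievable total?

72

By expected citations per h: confocal imaging 3.22, SAXS beamtime 2.14, sequencing lane 2.00, mass-spec batch 1.71 lead.
Filling by ratio: confocal imaging + electrophysiology block + HPLC run for 71, with 2 h left unused.
Replace electrophysiology block and HPLC run with flow-cytometry panel: the trade gains 1 net, giving 72 at 27 h.
An exhaustive check of the 128 subsets confirms 72.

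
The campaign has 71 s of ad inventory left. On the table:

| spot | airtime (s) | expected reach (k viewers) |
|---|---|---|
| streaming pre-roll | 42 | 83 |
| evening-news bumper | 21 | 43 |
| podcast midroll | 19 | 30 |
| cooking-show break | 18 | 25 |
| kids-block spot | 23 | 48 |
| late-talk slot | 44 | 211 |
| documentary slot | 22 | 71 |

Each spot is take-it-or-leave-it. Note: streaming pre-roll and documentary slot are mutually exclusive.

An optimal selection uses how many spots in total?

2

Optimal total is 282.
late-talk slot + documentary slot hits 282 at 66 s.
Every optimal selection uses 2 spots.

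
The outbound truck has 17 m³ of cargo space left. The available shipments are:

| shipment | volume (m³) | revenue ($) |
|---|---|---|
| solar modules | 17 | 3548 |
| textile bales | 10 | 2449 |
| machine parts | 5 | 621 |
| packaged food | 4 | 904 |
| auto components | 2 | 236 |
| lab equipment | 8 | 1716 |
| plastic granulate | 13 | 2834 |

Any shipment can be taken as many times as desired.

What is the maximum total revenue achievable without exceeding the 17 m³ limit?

Density check — textile bales 244.90, packaged food 226.00, plastic granulate 218.00, lab equipment 214.50 are the best per m³.
Taking the top-ratio shipments first gives textile bales + packaged food + auto components for 3589 (16 m³).
The 12 m³ tied up in textile bales and auto components is better spent on plastic granulate — total rises to 3738 (17 m³).
Nothing else within 17 m³ beats 3738.

3738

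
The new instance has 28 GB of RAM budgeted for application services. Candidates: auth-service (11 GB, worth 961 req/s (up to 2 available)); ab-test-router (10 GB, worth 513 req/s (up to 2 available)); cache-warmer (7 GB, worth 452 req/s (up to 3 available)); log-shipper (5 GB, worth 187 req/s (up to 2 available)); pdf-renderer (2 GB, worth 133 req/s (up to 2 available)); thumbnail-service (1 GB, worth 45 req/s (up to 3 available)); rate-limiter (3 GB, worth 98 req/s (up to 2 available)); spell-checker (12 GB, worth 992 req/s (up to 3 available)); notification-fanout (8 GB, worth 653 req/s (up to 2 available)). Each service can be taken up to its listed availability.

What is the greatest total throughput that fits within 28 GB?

Taking the top-ratio services first gives 2×auth-service + 2×pdf-renderer + 2×thumbnail-service for 2278 (28 GB).
The 16 GB tied up in auth-service and 2×pdf-renderer and thumbnail-service is better spent on 2×notification-fanout — total rises to 2312 (28 GB).
That's the maximum — no swap from here does better than 2312.

2312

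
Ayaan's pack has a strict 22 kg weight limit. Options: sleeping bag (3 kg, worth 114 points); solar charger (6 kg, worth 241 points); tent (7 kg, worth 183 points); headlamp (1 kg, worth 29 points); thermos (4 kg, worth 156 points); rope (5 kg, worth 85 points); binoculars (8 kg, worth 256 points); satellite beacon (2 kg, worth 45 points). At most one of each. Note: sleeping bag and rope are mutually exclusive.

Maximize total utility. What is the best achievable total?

796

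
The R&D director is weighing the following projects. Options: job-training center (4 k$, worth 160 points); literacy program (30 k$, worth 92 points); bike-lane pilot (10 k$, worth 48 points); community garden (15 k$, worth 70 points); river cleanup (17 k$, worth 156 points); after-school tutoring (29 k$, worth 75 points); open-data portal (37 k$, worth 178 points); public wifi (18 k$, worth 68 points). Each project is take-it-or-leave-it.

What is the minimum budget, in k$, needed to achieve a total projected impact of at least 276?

Need the lightest bundle worth ≥ 276.
job-training center + river cleanup reaches 316 using 21 k$.
No combination under 21 k$ hits 276.

21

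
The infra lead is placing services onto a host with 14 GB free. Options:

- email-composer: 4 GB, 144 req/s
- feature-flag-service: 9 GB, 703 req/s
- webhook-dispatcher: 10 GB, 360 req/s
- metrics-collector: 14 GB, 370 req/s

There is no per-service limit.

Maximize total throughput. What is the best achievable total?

847

Taking email-composer + feature-flag-service: 13 GB used, 847 in throughput.
Every other selection either busts 14 GB or fails to beat 847.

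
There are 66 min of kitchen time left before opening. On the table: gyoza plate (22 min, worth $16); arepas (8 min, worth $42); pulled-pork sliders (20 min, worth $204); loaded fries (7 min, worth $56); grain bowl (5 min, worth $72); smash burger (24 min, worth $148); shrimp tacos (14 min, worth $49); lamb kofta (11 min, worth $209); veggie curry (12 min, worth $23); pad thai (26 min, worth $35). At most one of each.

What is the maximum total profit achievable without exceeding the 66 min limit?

633

Greedy by ratio would take arepas + pulled-pork sliders + loaded fries + grain bowl + shrimp tacos + lamb kofta: 65 min used, total 632.
Replace arepas and loaded fries and shrimp tacos with smash burger: the trade gains 1 net, giving 633 at 60 min.
The closest alternative, arepas + pulled-pork sliders + loaded fries + grain bowl + shrimp tacos + lamb kofta, reaches only 632.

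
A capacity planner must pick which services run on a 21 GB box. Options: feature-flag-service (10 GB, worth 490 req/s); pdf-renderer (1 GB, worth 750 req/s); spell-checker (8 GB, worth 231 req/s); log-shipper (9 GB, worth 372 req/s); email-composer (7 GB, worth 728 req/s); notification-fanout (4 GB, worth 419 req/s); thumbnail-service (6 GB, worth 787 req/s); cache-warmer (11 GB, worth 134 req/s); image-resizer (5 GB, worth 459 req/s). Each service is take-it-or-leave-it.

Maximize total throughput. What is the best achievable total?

2724

Greedy by ratio would take pdf-renderer + email-composer + notification-fanout + thumbnail-service: 18 GB used, total 2684.
The 4 GB tied up in notification-fanout is better spent on image-resizer — total rises to 2724 (19 GB).
Runner-up pdf-renderer + email-composer + notification-fanout + thumbnail-service tops out at 2684.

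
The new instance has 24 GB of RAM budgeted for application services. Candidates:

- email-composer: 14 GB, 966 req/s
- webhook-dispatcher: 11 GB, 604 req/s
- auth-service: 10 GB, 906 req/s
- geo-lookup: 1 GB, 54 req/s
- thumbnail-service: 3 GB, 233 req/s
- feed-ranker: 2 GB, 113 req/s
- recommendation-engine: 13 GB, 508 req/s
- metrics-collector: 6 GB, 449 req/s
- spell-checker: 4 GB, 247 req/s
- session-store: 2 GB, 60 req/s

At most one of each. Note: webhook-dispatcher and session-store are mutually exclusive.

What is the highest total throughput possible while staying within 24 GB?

1889

Auth-service + geo-lookup + thumbnail-service + metrics-collector + spell-checker uses 24 of the 24 GB and totals 1889.
Nothing else feasible within 24 GB beats 1889.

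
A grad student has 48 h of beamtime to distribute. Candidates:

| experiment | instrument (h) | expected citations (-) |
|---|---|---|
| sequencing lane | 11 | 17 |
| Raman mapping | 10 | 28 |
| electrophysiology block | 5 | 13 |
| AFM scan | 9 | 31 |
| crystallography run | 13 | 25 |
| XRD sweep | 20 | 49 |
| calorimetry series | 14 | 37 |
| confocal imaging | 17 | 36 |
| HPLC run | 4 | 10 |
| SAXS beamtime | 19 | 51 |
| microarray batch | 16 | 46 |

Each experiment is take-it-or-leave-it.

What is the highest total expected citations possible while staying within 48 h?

Density check — AFM scan 3.44, microarray batch 2.88, Raman mapping 2.80 are the best per h.
A density-first pass picks Raman mapping + electrophysiology block + AFM scan + HPLC run + microarray batch — 128 at 44 h.
The 15 h tied up in Raman mapping and electrophysiology block is better spent on SAXS beamtime — total rises to 138 (48 h).
That's the maximum — no swap from here does better than 138.

138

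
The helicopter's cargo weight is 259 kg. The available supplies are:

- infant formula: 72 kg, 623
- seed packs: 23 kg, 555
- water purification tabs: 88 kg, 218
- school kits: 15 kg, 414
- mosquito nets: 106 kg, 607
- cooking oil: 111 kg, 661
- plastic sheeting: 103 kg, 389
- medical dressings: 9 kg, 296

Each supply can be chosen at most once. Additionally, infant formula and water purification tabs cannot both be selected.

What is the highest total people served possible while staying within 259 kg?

The ratio ordering already packs tightly: infant formula + seed packs + school kits + cooking oil + medical dressings, 230 kg, 2549.

2549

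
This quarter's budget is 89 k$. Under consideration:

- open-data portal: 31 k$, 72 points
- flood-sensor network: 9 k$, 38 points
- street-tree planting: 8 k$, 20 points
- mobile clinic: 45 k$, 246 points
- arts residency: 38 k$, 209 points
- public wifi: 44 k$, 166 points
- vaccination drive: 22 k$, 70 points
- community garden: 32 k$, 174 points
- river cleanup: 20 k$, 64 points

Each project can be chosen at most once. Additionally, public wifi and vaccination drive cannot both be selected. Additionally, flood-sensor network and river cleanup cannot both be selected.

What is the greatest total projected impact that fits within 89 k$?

458

Greedy by ratio would take mobile clinic + arts residency: 83 k$ used, total 455.
Dropping arts residency frees 38 k$; slotting in flood-sensor network + community garden (41 k$) lifts the total to 458 at 86 k$.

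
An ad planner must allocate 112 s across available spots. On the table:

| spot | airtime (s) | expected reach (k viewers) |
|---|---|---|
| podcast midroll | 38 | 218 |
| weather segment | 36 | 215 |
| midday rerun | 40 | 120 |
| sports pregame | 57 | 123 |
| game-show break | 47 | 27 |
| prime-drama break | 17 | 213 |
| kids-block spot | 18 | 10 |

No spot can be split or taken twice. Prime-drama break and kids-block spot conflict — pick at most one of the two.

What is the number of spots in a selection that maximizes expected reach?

3

The maximum expected reach within 112 s is 646.
podcast midroll + weather segment + prime-drama break hits 646 at 91 s.
Any selection reaching 646 contains exactly 3 spots.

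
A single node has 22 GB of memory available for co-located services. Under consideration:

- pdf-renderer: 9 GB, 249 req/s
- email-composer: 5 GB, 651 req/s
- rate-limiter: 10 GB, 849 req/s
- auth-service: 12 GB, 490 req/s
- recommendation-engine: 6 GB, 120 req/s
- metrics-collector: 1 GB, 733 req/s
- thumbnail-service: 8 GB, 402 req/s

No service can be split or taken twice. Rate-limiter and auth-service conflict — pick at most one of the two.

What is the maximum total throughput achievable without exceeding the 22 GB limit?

2353

The ratio ordering already packs tightly: email-composer + rate-limiter + recommendation-engine + metrics-collector, 22 GB, 2353.
The closest alternative, email-composer + rate-limiter + metrics-collector, reaches only 2233.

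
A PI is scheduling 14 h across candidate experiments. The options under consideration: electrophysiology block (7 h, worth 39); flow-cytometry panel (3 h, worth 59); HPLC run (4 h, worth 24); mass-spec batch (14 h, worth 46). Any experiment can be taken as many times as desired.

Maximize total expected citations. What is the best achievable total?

236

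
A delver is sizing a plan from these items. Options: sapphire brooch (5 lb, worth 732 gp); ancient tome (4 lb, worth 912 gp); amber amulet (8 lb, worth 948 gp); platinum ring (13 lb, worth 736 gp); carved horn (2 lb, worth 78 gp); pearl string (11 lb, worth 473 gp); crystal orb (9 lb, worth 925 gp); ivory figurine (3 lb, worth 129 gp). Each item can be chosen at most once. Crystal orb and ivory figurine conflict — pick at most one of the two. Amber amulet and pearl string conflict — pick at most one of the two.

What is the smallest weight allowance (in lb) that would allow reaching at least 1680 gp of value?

Look for the lowest-weight combination reaching 1680.
sapphire brooch + ancient tome + carved horn: 1722 value at 11 lb.
Below 11 lb the best achievable stays under 1680.

11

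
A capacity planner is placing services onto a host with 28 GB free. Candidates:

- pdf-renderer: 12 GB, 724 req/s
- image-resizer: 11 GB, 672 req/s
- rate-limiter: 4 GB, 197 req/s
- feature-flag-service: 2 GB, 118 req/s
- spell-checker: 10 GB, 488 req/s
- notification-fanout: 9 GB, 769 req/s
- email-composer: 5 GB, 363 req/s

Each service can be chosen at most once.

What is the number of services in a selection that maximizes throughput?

Optimal total is 1974.
For example pdf-renderer + feature-flag-service + notification-fanout + email-composer achieves it, using 28 GB.
All optima have 4 services.

4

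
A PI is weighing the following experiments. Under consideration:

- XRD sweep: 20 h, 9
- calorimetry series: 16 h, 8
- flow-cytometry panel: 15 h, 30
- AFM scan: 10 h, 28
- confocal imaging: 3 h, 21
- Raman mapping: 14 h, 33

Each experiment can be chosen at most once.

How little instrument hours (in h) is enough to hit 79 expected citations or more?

27

Minimise h subject to total expected citations ≥ 79.
AFM scan + confocal imaging + Raman mapping reaches 82 using 27 h.
Any bundle with less than 27 h falls short of 79.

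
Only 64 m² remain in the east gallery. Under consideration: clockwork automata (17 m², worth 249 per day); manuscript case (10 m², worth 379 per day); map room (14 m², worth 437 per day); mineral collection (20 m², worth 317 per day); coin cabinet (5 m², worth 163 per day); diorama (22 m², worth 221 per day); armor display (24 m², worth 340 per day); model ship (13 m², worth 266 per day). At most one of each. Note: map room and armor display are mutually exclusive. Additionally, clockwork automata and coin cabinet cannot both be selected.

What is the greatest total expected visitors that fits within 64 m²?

1562

Ranking by ratio (expected visitors/m²): manuscript case 37.90, coin cabinet 32.60, map room 31.21.
The ratio ordering already packs tightly: manuscript case + map room + mineral collection + coin cabinet + model ship, 62 m², 1562.
Next best is manuscript case + map room + coin cabinet + diorama + model ship at 1466 (64 m²) — short by 96.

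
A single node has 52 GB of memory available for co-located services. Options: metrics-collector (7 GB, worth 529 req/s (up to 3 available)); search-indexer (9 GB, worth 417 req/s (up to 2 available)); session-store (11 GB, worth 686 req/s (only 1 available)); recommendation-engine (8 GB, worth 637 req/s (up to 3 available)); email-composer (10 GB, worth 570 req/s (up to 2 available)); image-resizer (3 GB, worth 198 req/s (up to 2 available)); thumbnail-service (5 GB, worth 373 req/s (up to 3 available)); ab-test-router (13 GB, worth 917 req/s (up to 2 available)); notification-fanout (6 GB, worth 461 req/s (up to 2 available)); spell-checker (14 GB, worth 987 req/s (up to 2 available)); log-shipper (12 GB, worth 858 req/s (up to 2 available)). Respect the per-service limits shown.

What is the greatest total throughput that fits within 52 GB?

Taking the top-ratio services first gives 2×metrics-collector + 3×recommendation-engine + 2×notification-fanout for 3891 (50 GB).
Dropping metrics-collector and notification-fanout frees 13 GB; slotting in 3×thumbnail-service (15 GB) lifts the total to 4020 at 52 GB.
Nothing else within 52 GB beats 4020.

4020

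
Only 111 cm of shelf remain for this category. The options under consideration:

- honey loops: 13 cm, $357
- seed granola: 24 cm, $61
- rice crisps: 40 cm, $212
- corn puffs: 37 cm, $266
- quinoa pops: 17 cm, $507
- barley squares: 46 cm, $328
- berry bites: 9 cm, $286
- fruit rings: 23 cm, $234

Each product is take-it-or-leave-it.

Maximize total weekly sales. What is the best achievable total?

Density check — berry bites 31.78, quinoa pops 29.82, honey loops 27.46 are the best per cm.
Filling by ratio: honey loops + corn puffs + quinoa pops + berry bites + fruit rings for 1650, with 12 cm left unused.
Replace corn puffs with barley squares: the trade gains 62 net, giving 1712 at 108 cm.
No other feasible combination exceeds 1712.

1712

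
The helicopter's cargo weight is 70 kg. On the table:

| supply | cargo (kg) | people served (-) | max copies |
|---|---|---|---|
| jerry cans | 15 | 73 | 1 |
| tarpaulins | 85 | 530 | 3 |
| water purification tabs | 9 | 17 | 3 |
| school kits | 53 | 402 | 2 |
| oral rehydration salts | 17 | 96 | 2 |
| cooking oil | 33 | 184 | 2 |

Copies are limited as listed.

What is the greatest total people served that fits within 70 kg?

Best packing: school kits + oral rehydration salts — 70 kg, 498 total.

498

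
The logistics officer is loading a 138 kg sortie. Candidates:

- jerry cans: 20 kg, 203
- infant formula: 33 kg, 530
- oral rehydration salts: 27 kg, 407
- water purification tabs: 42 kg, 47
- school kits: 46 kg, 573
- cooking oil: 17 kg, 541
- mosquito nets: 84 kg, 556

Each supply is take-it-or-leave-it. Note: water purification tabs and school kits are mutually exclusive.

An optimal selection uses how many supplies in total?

4

Optimal total is 2051.
infant formula + oral rehydration salts + school kits + cooking oil hits 2051 at 123 kg.
Any selection reaching 2051 contains exactly 4 supplies.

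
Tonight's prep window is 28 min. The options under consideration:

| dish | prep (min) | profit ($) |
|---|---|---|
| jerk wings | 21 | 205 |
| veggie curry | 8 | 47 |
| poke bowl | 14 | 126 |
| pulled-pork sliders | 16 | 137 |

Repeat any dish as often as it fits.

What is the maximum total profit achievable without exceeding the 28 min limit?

252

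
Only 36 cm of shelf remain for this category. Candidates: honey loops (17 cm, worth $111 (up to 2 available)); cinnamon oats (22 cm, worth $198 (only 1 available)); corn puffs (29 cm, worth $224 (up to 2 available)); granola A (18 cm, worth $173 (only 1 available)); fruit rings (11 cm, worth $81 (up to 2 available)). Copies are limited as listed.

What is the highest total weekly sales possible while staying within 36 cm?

284

Filling by ratio: granola A + fruit rings for 254, with 7 cm left unused.
The 11 cm tied up in fruit rings is better spent on honey loops — total rises to 284 (35 cm).
No other feasible combination exceeds 284.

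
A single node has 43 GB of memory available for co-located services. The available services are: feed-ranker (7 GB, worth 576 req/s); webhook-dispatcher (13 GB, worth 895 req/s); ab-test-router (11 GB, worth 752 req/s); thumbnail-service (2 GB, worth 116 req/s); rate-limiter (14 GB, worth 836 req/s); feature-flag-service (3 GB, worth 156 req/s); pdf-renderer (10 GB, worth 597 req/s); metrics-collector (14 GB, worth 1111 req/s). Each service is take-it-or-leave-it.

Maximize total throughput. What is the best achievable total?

3036

Ranking by ratio (throughput/GB): feed-ranker 82.29, metrics-collector 79.36, webhook-dispatcher 68.85.
Greedy by ratio would take feed-ranker + webhook-dispatcher + thumbnail-service + feature-flag-service + metrics-collector: 39 GB used, total 2854.
Reworking the packing: feed-ranker + ab-test-router + pdf-renderer + metrics-collector uses 42 GB and improves the total to 3036.
The closest alternative, webhook-dispatcher + ab-test-router + thumbnail-service + feature-flag-service + metrics-collector, reaches only 3030.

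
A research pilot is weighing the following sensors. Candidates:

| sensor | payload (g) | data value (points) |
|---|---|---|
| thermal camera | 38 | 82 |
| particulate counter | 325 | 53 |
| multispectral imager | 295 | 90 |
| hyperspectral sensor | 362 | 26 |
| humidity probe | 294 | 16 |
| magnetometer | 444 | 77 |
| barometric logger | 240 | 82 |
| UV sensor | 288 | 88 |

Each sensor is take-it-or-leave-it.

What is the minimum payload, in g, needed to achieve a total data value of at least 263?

Look for the lowest-payload combination reaching 263.
thermal camera + humidity probe + barometric logger + UV sensor reaches 268 using 860 g.
Below 860 g the best achievable stays under 263.

860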